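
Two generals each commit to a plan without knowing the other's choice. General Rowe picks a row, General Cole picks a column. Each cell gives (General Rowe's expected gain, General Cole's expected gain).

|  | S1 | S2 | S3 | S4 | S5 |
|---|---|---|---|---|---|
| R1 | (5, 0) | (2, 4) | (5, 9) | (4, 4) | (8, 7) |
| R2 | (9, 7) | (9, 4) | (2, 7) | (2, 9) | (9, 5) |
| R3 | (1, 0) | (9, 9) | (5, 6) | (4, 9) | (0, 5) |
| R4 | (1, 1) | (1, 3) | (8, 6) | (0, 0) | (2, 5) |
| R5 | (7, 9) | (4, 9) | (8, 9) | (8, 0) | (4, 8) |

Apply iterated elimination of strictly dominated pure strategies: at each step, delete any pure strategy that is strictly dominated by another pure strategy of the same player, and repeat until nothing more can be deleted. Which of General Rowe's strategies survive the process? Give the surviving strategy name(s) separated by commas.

Column S5 is eliminated: S3 beats it against every remaining row (R1: 9>7, R2: 7>5, R3: 6>5, R4: 6>5, R5: 9>8).
Row R1 is eliminated: R5 beats it against every remaining column (S1: 7>5, S2: 4>2, S3: 8>5, S4: 8>4).
Among the remaining strategies, none is strictly dominated by another pure strategy of the same player, so the elimination stops.
Surviving strategies — General Rowe: {R2, R3, R4, R5}; General Cole: {S1, S2, S3, S4}.

R2, R3, R4, R5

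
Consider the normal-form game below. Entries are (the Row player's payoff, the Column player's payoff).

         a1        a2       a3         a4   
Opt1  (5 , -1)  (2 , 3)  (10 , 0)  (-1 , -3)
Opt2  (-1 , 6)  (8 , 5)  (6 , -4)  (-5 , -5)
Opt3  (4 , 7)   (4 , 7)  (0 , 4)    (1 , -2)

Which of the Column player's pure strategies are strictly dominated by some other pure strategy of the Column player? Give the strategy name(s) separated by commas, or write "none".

a1: no other strategy beats it everywhere (a2 at Opt2 (6>5); a3 at Opt2 (6>-4); a4 at Opt1 (-1>-3)).
a2 is not dominated — it holds its own against a1 at Opt1 (3>-1); a3 at Opt1 (3>0); a4 at Opt1 (3>-3).
a2 strictly dominates a3 — Opt1: 3>0, Opt2: 5>-4, Opt3: 7>4.
a4 is strictly dominated by a1 (Opt1: -1>-3, Opt2: 6>-5, Opt3: 7>-2).

a3, a4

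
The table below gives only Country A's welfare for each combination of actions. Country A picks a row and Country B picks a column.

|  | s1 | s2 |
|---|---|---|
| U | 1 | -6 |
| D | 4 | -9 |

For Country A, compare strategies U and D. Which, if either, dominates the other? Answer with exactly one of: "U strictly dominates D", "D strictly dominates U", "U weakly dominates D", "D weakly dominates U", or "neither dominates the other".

Compare U to D across each choice by Country B: s1: 1<4, s2: -6>-9.
U does better at s2 but worse at s1; neither strategy dominates the other.

neither dominates the other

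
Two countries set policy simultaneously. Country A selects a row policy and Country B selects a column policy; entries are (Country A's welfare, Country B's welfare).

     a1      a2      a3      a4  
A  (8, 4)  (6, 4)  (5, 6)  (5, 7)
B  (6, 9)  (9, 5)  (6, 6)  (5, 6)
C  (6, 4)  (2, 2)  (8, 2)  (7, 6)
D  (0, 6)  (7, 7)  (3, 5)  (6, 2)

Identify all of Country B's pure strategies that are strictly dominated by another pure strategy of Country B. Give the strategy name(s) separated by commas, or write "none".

a1 is not dominated — it holds its own against a2 at A (4=4); a3 at B (9>6); a4 at B (9>6).
a2 is not dominated — it holds its own against a1 at A (4=4); a3 at C (2=2); a4 at D (7>2).
a3: no other strategy beats it everywhere (a1 at A (6>4); a2 at A (6>4); a4 at B (6=6)).
a4 is not dominated — it holds its own against a1 at A (7>4); a2 at A (7>4); a3 at A (7>6).

none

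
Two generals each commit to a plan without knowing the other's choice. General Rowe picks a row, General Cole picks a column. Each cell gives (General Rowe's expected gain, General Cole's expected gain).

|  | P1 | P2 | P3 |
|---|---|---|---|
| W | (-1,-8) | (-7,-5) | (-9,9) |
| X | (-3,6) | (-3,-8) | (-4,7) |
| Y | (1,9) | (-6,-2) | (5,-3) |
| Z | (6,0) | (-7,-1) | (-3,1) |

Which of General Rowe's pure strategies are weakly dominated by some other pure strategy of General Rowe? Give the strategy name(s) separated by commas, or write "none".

W: dominated, since Y does at least as well everywhere (P1: 1>-1, P2: -6>-7, P3: 5>-9).
X: no other strategy beats it everywhere (W at P2 (-3>-7); Y at P2 (-3>-6); Z at P2 (-3>-7)).
Y is not dominated — it holds its own against W at P1 (1>-1); X at P1 (1>-3); Z at P2 (-6>-7).
Z is not dominated — it holds its own against W at P1 (6>-1); X at P1 (6>-3); Y at P1 (6>1).

W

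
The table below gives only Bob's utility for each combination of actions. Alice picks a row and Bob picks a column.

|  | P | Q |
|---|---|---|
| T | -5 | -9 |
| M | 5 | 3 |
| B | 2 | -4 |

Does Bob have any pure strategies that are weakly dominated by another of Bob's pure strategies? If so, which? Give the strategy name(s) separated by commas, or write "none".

Q

Nothing dominates P: Q at T (-5>-9).
Q is weakly dominated by P (T: -5>-9, M: 5>3, B: 2>-4).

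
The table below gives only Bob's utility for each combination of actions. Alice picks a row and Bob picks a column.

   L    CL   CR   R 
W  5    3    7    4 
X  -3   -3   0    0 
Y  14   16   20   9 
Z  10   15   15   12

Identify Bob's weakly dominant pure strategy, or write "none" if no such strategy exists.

CR vs L: W: 7>5, X: 0>-3, Y: 20>14, Z: 15>10.
CR vs CL: W: 7>3, X: 0>-3, Y: 20>16, Z: 15=15.
CR vs R: W: 7>4, X: 0=0, Y: 20>9, Z: 15>12.
CR is at least as good as every other strategy against every opponent action, so it is weakly dominant.

CR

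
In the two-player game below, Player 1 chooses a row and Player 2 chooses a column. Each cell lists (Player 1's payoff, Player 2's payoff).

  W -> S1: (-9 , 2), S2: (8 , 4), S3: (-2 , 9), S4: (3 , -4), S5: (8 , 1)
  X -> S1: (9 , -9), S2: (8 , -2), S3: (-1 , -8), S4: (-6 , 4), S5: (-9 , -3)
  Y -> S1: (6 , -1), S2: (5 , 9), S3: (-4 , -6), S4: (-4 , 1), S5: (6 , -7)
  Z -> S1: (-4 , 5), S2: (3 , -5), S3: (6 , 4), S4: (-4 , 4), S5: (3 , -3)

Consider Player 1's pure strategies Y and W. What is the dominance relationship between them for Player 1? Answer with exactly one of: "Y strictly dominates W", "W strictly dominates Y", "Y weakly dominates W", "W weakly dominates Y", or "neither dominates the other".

neither dominates the other

Y's payoffs vs W's, by Player 2's action — S1: 6>-9, S2: 5<8, S3: -4<-2, S4: -4<3, S5: 6<8.
Y does better at S1 but worse at S2, S3, S4, S5; neither strategy dominates the other.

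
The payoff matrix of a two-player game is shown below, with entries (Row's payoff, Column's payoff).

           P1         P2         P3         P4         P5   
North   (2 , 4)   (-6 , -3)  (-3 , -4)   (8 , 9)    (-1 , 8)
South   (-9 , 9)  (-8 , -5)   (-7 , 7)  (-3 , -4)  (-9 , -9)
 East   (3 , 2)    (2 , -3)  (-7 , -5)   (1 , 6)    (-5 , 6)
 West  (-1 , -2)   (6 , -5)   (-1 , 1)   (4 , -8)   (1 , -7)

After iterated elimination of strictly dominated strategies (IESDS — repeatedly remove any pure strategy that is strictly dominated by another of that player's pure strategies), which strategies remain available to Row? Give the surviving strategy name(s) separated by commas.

For Row, North strictly dominates South on the remaining columns (P1: 2>-9, P2: -6>-8, P3: -3>-7, P4: 8>-3, P5: -1>-9); eliminate South.
For Column, P1 strictly dominates P2 on the remaining rows (North: 4>-3, East: 2>-3, West: -2>-5); eliminate P2.
Among the remaining strategies, none is strictly dominated by another pure strategy of the same player, so the elimination stops.
Surviving strategies — Row: {North, East, West}; Column: {P1, P3, P4, P5}.

North, East, West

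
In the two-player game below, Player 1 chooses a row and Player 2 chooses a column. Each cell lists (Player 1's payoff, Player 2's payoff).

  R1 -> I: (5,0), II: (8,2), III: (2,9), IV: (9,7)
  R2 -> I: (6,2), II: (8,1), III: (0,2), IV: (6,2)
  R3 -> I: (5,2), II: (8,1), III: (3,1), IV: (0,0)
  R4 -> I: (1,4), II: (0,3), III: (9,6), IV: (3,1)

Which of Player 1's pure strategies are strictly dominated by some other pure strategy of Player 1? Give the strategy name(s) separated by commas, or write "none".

Nothing dominates R1: R2 at II (8=8); R3 at I (5=5); R4 at I (5>1).
Nothing dominates R2: R1 at I (6>5); R3 at I (6>5); R4 at I (6>1).
R3 is not dominated — it holds its own against R1 at I (5=5); R2 at II (8=8); R4 at I (5>1).
Nothing dominates R4: R1 at III (9>2); R2 at III (9>0); R3 at III (9>3).

none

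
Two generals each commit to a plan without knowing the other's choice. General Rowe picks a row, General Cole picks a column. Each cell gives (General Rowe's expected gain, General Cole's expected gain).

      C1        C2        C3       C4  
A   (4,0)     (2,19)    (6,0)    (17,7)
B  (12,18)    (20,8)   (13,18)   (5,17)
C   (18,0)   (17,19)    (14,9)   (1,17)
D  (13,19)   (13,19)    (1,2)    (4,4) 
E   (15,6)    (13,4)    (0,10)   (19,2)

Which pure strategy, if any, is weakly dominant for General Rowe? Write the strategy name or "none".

none

A fails to dominate B at C1 (4<12).
B fails to dominate A at C4 (5<17).
C fails to dominate A at C4 (1<17).
D fails to dominate A at C3 (1<6).
E fails to dominate A at C3 (0<6).
No single strategy dominates all the others.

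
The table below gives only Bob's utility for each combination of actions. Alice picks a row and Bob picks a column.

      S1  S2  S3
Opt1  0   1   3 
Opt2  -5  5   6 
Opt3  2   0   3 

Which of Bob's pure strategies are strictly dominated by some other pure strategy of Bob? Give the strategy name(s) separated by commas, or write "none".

S1, S2

S1 is strictly dominated by S3 (Opt1: 3>0, Opt2: 6>-5, Opt3: 3>2).
S2 is strictly dominated by S3 (Opt1: 3>1, Opt2: 6>5, Opt3: 3>0).
S3: no other strategy beats it everywhere (S1 at Opt1 (3>0); S2 at Opt1 (3>1)).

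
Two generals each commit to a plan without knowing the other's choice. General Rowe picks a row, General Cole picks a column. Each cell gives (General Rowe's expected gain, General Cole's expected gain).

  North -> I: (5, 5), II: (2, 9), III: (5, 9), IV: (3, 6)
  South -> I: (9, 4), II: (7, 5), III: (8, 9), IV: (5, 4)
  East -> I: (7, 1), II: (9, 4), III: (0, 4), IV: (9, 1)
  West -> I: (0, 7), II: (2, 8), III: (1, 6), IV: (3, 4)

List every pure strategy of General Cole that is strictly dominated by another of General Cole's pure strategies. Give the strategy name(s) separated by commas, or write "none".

II strictly dominates I — North: 9>5, South: 5>4, East: 4>1, West: 8>7.
Nothing dominates II: I at North (9>5); III at North (9=9); IV at North (9>6).
Nothing dominates III: I at North (9>5); II at North (9=9); IV at North (9>6).
II strictly dominates IV — North: 9>6, South: 5>4, East: 4>1, West: 8>4.

I, IV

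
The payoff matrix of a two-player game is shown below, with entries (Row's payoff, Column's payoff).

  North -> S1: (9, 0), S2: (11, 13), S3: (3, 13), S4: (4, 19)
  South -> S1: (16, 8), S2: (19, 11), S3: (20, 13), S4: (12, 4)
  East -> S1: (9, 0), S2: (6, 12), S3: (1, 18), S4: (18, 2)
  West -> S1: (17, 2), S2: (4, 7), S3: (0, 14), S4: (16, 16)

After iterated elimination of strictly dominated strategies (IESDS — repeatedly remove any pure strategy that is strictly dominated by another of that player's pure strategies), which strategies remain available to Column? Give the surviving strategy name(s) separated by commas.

Row North is eliminated: South beats it against every remaining column (S1: 16>9, S2: 19>11, S3: 20>3, S4: 12>4).
For Column, S2 strictly dominates S1 on the remaining rows (South: 11>8, East: 12>0, West: 7>2); eliminate S1.
Row's strategy West is strictly dominated by East (S2: 6>4, S3: 1>0, S4: 18>16) and is removed.
Column's strategy S2 is strictly dominated by S3 (South: 13>11, East: 18>12) and is removed.
Column S4 is eliminated: S3 beats it against every remaining row (South: 13>4, East: 18>2).
Row's strategy East is strictly dominated by South (S3: 20>1) and is removed.
Among the remaining strategies, none is strictly dominated by another pure strategy of the same player, so the elimination stops.
Surviving strategies — Row: {South}; Column: {S3}.

S3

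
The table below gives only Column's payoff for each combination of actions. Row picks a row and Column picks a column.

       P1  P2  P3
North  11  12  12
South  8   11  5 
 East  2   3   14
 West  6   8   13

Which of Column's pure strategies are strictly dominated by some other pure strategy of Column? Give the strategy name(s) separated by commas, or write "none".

P1: dominated, since P2 does at least as well everywhere (North: 12>11, South: 11>8, East: 3>2, West: 8>6).
P2 is not dominated — it holds its own against P1 at North (12>11); P3 at North (12=12).
Nothing dominates P3: P1 at North (12>11); P2 at North (12=12).

P1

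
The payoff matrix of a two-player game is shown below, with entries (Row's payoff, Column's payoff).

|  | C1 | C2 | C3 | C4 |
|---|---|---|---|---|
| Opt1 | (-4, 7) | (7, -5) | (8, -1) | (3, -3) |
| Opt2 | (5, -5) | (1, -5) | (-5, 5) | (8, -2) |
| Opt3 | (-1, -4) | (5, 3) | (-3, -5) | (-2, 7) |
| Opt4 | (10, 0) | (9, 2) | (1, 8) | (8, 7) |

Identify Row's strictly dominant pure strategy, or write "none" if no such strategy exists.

none

Opt1 fails to dominate Opt2 at C1 (-4<5).
Opt2 fails to dominate Opt1 at C2 (1<7).
Opt3 fails to dominate Opt1 at C2 (5<7).
Opt4 fails to dominate Opt1 at C3 (1<8).
No single strategy dominates all the others.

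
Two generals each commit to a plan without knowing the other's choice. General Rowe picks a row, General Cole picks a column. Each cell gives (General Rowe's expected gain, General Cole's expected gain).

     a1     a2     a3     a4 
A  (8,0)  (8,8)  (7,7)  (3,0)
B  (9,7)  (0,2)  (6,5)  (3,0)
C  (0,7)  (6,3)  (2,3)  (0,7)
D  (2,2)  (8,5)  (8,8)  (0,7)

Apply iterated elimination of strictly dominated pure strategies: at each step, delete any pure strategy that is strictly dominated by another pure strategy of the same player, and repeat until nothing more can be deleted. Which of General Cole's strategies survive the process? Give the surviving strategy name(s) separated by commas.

a1, a2, a3

General Rowe's strategy C is strictly dominated by A (a1: 8>0, a2: 8>6, a3: 7>2, a4: 3>0) and is removed.
For General Cole, a3 strictly dominates a4 on the remaining rows (A: 7>0, B: 5>0, D: 8>7); eliminate a4.
Among the remaining strategies, none is strictly dominated by another pure strategy of the same player, so the elimination stops.
Surviving strategies — General Rowe: {A, B, D}; General Cole: {a1, a2, a3}.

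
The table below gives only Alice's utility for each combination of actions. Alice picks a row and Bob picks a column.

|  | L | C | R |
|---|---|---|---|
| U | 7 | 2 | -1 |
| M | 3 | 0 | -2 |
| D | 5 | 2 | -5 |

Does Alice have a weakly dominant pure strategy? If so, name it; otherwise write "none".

U vs M: L: 7>3, C: 2>0, R: -1>-2.
U vs D: L: 7>5, C: 2=2, R: -1>-5.
U is at least as good as every other strategy against every opponent action, so it is weakly dominant.

U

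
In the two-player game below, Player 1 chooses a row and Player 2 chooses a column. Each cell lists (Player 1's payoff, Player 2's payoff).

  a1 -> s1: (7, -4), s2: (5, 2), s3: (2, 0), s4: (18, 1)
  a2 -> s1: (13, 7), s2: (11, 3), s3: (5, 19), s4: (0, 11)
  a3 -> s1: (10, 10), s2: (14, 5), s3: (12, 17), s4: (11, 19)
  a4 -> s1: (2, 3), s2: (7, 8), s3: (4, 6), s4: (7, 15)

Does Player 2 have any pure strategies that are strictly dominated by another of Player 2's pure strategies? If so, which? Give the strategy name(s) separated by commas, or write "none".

s1

s3 strictly dominates s1 — a1: 0>-4, a2: 19>7, a3: 17>10, a4: 6>3.
s2 is not dominated — it holds its own against s1 at a1 (2>-4); s3 at a1 (2>0); s4 at a1 (2>1).
s3: no other strategy beats it everywhere (s1 at a1 (0>-4); s2 at a2 (19>3); s4 at a2 (19>11)).
Nothing dominates s4: s1 at a1 (1>-4); s2 at a2 (11>3); s3 at a1 (1>0).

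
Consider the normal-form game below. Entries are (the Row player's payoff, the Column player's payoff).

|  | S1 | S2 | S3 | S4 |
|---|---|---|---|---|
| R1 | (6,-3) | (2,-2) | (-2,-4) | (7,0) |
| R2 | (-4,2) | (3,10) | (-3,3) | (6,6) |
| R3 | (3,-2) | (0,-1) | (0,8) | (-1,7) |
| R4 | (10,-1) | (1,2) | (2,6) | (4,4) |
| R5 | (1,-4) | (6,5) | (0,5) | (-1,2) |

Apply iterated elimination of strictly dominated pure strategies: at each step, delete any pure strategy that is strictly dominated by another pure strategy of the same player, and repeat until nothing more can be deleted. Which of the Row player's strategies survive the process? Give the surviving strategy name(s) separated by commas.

For the Row player, R4 strictly dominates R3 on the remaining columns (S1: 10>3, S2: 1>0, S3: 2>0, S4: 4>-1); eliminate R3.
Column S1 is eliminated: S2 beats it against every remaining row (R1: -2>-3, R2: 10>2, R4: 2>-1, R5: 5>-4).
Among the remaining strategies, none is strictly dominated by another pure strategy of the same player, so the elimination stops.
Surviving strategies — the Row player: {R1, R2, R4, R5}; the Column player: {S2, S3, S4}.

R1, R2, R4, R5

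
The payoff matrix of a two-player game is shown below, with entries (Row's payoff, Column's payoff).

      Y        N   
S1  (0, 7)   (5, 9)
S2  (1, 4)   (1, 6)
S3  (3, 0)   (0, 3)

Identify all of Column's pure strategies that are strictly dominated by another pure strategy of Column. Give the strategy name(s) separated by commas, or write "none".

Y

Y: dominated, since N does at least as well everywhere (S1: 9>7, S2: 6>4, S3: 3>0).
N is not dominated — it holds its own against Y at S1 (9>7).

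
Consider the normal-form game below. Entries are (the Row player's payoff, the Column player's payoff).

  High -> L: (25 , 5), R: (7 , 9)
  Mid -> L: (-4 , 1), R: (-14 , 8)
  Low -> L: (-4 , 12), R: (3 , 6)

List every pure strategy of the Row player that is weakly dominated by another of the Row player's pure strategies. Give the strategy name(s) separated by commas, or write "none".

High is not dominated — it holds its own against Mid at L (25>-4); Low at L (25>-4).
Mid is weakly dominated by High (L: 25>-4, R: 7>-14).
Low is weakly dominated by High (L: 25>-4, R: 7>3).

Mid, Low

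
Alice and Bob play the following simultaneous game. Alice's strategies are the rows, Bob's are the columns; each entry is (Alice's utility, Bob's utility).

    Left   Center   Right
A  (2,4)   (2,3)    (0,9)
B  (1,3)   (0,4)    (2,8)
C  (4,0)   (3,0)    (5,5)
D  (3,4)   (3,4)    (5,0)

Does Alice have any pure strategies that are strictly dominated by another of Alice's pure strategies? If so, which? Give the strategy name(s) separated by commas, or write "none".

A, B

A is strictly dominated by C (Left: 4>2, Center: 3>2, Right: 5>0).
C strictly dominates B — Left: 4>1, Center: 3>0, Right: 5>2.
C: no other strategy beats it everywhere (A at Left (4>2); B at Left (4>1); D at Left (4>3)).
D: no other strategy beats it everywhere (A at Left (3>2); B at Left (3>1); C at Center (3=3)).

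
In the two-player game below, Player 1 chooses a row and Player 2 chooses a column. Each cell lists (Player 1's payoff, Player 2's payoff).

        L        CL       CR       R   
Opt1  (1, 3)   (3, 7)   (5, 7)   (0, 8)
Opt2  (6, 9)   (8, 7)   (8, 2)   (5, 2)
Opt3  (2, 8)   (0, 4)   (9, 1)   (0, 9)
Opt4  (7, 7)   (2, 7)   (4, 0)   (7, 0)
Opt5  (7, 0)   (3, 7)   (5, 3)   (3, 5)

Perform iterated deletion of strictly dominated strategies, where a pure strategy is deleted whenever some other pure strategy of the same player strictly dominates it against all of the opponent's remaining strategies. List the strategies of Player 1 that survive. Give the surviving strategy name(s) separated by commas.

Opt2, Opt4, Opt5

Player 1's strategy Opt1 is strictly dominated by Opt2 (L: 6>1, CL: 8>3, CR: 8>5, R: 5>0) and is removed.
For Player 2, CL strictly dominates CR on the remaining rows (Opt2: 7>2, Opt3: 4>1, Opt4: 7>0, Opt5: 7>3); eliminate CR.
For Player 1, Opt2 strictly dominates Opt3 on the remaining columns (L: 6>2, CL: 8>0, R: 5>0); eliminate Opt3.
Column R is eliminated: CL beats it against every remaining row (Opt2: 7>2, Opt4: 7>0, Opt5: 7>5).
Among the remaining strategies, none is strictly dominated by another pure strategy of the same player, so the elimination stops.
Surviving strategies — Player 1: {Opt2, Opt4, Opt5}; Player 2: {L, CL}.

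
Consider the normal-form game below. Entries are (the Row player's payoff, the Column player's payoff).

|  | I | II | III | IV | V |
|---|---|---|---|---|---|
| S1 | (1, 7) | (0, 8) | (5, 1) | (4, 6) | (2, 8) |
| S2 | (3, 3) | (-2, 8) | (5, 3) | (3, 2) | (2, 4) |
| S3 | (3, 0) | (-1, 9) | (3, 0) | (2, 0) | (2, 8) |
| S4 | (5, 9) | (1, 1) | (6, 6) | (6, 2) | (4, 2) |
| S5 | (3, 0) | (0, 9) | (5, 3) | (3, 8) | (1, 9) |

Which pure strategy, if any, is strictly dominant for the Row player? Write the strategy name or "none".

S4 vs S1: I: 5>1, II: 1>0, III: 6>5, IV: 6>4, V: 4>2.
S4 vs S2: I: 5>3, II: 1>-2, III: 6>5, IV: 6>3, V: 4>2.
S4 vs S3: I: 5>3, II: 1>-1, III: 6>3, IV: 6>2, V: 4>2.
S4 vs S5: I: 5>3, II: 1>0, III: 6>5, IV: 6>3, V: 4>1.
S4 strictly beats every other strategy against every opponent action, so it is strictly dominant.

S4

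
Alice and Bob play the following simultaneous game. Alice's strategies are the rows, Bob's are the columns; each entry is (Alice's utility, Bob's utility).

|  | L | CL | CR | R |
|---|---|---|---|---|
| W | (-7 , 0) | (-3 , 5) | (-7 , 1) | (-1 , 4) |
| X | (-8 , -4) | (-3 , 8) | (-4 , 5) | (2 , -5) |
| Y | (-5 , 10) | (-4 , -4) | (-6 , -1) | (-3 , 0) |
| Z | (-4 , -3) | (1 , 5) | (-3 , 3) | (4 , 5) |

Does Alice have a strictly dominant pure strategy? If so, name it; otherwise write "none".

Z vs W: L: -4>-7, CL: 1>-3, CR: -3>-7, R: 4>-1.
Z vs X: L: -4>-8, CL: 1>-3, CR: -3>-4, R: 4>2.
Z vs Y: L: -4>-5, CL: 1>-4, CR: -3>-6, R: 4>-3.
Z strictly beats every other strategy against every opponent action, so it is strictly dominant.

Z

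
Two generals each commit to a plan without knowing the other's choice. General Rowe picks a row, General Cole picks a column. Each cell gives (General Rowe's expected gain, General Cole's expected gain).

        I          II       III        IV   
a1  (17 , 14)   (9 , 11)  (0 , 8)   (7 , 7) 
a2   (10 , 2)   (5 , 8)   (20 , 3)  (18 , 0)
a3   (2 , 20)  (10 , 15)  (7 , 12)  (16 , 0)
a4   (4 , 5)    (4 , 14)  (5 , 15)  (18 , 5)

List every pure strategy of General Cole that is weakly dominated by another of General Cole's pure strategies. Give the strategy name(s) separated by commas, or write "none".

I is not dominated — it holds its own against II at a1 (14>11); III at a1 (14>8); IV at a1 (14>7).
Nothing dominates II: I at a2 (8>2); III at a1 (11>8); IV at a1 (11>7).
III is not dominated — it holds its own against I at a2 (3>2); II at a4 (15>14); IV at a1 (8>7).
IV: dominated, since I does at least as well everywhere (a1: 14>7, a2: 2>0, a3: 20>0, a4: 5=5).

IV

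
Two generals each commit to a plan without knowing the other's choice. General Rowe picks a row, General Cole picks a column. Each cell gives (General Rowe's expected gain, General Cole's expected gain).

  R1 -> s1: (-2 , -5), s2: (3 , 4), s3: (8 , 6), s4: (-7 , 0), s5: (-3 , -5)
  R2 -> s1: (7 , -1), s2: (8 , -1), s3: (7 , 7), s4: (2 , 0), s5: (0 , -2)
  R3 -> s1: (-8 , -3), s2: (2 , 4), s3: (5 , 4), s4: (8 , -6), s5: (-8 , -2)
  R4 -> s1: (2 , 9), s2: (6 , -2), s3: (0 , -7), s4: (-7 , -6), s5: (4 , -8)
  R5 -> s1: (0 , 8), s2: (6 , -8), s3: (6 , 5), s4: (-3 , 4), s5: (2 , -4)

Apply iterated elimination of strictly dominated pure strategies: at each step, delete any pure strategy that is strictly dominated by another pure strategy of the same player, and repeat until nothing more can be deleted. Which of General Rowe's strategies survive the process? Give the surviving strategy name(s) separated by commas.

For General Cole, s3 strictly dominates s5 on the remaining rows (R1: 6>-5, R2: 7>-2, R3: 4>-2, R4: -7>-8, R5: 5>-4); eliminate s5.
Row R4 is eliminated: R2 beats it against every remaining column (s1: 7>2, s2: 8>6, s3: 7>0, s4: 2>-7).
General Rowe's strategy R5 is strictly dominated by R2 (s1: 7>0, s2: 8>6, s3: 7>6, s4: 2>-3) and is removed.
For General Cole, s3 strictly dominates s1 on the remaining rows (R1: 6>-5, R2: 7>-1, R3: 4>-3); eliminate s1.
For General Cole, s3 strictly dominates s4 on the remaining rows (R1: 6>0, R2: 7>0, R3: 4>-6); eliminate s4.
General Rowe's strategy R3 is strictly dominated by R1 (s2: 3>2, s3: 8>5) and is removed.
For General Cole, s3 strictly dominates s2 on the remaining rows (R1: 6>4, R2: 7>-1); eliminate s2.
General Rowe's strategy R2 is strictly dominated by R1 (s3: 8>7) and is removed.
Among the remaining strategies, none is strictly dominated by another pure strategy of the same player, so the elimination stops.
Surviving strategies — General Rowe: {R1}; General Cole: {s3}.

R1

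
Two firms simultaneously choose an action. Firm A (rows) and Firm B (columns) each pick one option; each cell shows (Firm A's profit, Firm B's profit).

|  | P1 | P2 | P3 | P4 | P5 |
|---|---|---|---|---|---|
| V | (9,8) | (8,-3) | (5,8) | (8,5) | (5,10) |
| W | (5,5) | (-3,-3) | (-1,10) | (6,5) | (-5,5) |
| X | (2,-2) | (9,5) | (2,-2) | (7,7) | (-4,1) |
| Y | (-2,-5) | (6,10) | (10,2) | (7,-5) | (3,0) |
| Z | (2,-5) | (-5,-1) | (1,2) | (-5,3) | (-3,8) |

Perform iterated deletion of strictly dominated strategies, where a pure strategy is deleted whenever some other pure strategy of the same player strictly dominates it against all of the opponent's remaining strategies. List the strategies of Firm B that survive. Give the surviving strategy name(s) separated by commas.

P2, P3, P4, P5

Firm A's strategy W is strictly dominated by V (P1: 9>5, P2: 8>-3, P3: 5>-1, P4: 8>6, P5: 5>-5) and is removed.
Row Z is eliminated: V beats it against every remaining column (P1: 9>2, P2: 8>-5, P3: 5>1, P4: 8>-5, P5: 5>-3).
Column P1 is eliminated: P5 beats it against every remaining row (V: 10>8, X: 1>-2, Y: 0>-5).
Among the remaining strategies, none is strictly dominated by another pure strategy of the same player, so the elimination stops.
Surviving strategies — Firm A: {V, X, Y}; Firm B: {P2, P3, P4, P5}.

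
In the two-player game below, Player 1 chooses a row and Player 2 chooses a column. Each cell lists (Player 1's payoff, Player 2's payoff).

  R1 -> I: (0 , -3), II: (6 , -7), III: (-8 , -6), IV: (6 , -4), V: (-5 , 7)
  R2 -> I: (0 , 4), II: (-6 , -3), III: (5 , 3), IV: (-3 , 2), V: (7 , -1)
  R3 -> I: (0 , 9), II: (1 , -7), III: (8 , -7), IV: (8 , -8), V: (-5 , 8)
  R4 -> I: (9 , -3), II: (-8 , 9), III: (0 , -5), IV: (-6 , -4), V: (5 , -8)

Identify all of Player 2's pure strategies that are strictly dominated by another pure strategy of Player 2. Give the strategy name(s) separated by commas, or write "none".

I is not dominated — it holds its own against II at R1 (-3>-7); III at R1 (-3>-6); IV at R1 (-3>-4); V at R2 (4>-1).
Nothing dominates II: I at R4 (9>-3); III at R3 (-7=-7); IV at R3 (-7>-8); V at R4 (9>-8).
III: dominated, since I does at least as well everywhere (R1: -3>-6, R2: 4>3, R3: 9>-7, R4: -3>-5).
I strictly dominates IV — R1: -3>-4, R2: 4>2, R3: 9>-8, R4: -3>-4.
V: no other strategy beats it everywhere (I at R1 (7>-3); II at R1 (7>-7); III at R1 (7>-6); IV at R1 (7>-4)).

III, IV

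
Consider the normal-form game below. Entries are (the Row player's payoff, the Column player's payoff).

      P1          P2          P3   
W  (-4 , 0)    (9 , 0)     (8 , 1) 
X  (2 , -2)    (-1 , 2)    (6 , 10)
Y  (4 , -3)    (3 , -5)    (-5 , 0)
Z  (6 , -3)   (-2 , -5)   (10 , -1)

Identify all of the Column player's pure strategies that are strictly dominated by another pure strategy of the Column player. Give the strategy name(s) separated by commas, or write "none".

P1: dominated, since P3 does at least as well everywhere (W: 1>0, X: 10>-2, Y: 0>-3, Z: -1>-3).
P2 is strictly dominated by P3 (W: 1>0, X: 10>2, Y: 0>-5, Z: -1>-5).
Nothing dominates P3: P1 at W (1>0); P2 at W (1>0).

P1, P2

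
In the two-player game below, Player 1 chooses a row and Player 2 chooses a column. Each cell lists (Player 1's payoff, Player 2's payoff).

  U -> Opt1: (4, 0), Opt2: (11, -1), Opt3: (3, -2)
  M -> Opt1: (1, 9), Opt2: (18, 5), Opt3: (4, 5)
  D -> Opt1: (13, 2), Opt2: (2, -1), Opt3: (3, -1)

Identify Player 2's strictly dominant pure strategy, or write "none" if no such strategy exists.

Opt1 vs Opt2: U: 0>-1, M: 9>5, D: 2>-1.
Opt1 vs Opt3: U: 0>-2, M: 9>5, D: 2>-1.
Opt1 strictly beats every other strategy against every opponent action, so it is strictly dominant.

Opt1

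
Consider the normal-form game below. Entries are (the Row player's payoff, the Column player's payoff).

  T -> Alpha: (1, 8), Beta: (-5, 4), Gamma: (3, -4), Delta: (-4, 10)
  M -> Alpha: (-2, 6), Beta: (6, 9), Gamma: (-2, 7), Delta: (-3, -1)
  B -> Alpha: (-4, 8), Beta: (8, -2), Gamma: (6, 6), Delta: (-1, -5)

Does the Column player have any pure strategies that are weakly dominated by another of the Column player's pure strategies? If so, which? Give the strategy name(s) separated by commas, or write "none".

Alpha is not dominated — it holds its own against Beta at T (8>4); Gamma at T (8>-4); Delta at M (6>-1).
Beta is not dominated — it holds its own against Alpha at M (9>6); Gamma at T (4>-4); Delta at M (9>-1).
Nothing dominates Gamma: Alpha at M (7>6); Beta at B (6>-2); Delta at M (7>-1).
Delta is not dominated — it holds its own against Alpha at T (10>8); Beta at T (10>4); Gamma at T (10>-4).

none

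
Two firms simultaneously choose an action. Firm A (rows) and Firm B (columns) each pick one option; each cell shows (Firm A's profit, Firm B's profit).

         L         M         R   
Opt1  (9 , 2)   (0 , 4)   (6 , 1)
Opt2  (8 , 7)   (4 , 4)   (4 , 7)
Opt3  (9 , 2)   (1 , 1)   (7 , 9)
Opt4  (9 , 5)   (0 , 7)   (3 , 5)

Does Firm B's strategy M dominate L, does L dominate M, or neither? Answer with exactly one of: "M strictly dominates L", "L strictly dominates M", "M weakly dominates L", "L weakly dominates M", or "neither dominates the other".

Compare M to L across each choice by Firm A: Opt1: 4>2, Opt2: 4<7, Opt3: 1<2, Opt4: 7>5.
M does better at Opt1, Opt4 but worse at Opt2, Opt3; neither strategy dominates the other.

neither dominates the other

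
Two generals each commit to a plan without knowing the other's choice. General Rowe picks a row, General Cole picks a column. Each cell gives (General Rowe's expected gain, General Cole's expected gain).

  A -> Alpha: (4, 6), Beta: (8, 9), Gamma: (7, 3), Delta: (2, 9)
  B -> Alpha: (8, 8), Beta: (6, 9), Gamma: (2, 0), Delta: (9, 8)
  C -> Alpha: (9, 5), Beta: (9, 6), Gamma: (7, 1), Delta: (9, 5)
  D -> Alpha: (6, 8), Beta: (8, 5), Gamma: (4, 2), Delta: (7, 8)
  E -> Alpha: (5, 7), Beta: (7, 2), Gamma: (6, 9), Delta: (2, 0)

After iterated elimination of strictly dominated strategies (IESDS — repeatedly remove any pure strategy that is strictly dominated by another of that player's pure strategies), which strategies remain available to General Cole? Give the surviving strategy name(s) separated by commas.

Beta

Row D is eliminated: C beats it against every remaining column (Alpha: 9>6, Beta: 9>8, Gamma: 7>4, Delta: 9>7).
Row E is eliminated: C beats it against every remaining column (Alpha: 9>5, Beta: 9>7, Gamma: 7>6, Delta: 9>2).
General Cole's strategy Alpha is strictly dominated by Beta (A: 9>6, B: 9>8, C: 6>5) and is removed.
For General Cole, Beta strictly dominates Gamma on the remaining rows (A: 9>3, B: 9>0, C: 6>1); eliminate Gamma.
Row A is eliminated: C beats it against every remaining column (Beta: 9>8, Delta: 9>2).
Column Delta is eliminated: Beta beats it against every remaining row (B: 9>8, C: 6>5).
General Rowe's strategy B is strictly dominated by C (Beta: 9>6) and is removed.
Among the remaining strategies, none is strictly dominated by another pure strategy of the same player, so the elimination stops.
Surviving strategies — General Rowe: {C}; General Cole: {Beta}.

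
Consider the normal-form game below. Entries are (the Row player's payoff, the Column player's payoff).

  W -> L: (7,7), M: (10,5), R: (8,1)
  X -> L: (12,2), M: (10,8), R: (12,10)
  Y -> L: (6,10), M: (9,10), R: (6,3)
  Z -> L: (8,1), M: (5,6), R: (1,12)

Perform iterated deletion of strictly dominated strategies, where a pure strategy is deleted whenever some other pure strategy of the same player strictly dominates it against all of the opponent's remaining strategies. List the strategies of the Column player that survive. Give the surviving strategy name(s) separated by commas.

L, M, R

For the Row player, W strictly dominates Y on the remaining columns (L: 7>6, M: 10>9, R: 8>6); eliminate Y.
For the Row player, X strictly dominates Z on the remaining columns (L: 12>8, M: 10>5, R: 12>1); eliminate Z.
Among the remaining strategies, none is strictly dominated by another pure strategy of the same player, so the elimination stops.
Surviving strategies — the Row player: {W, X}; the Column player: {L, M, R}.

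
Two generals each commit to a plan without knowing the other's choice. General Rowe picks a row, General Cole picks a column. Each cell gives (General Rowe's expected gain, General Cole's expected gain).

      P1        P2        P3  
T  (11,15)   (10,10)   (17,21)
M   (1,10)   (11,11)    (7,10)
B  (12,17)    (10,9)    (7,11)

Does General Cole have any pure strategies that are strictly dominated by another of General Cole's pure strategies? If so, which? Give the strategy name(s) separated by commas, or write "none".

none

Nothing dominates P1: P2 at T (15>10); P3 at M (10=10).
P2 is not dominated — it holds its own against P1 at M (11>10); P3 at M (11>10).
P3: no other strategy beats it everywhere (P1 at T (21>15); P2 at T (21>10)).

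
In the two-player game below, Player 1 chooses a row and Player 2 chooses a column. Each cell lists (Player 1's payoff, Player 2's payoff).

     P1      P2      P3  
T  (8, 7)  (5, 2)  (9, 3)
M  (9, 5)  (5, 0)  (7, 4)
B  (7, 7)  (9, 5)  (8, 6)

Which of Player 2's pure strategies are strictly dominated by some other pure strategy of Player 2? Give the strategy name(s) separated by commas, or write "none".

P1: no other strategy beats it everywhere (P2 at T (7>2); P3 at T (7>3)).
P1 strictly dominates P2 — T: 7>2, M: 5>0, B: 7>5.
P3: dominated, since P1 does at least as well everywhere (T: 7>3, M: 5>4, B: 7>6).

P2, P3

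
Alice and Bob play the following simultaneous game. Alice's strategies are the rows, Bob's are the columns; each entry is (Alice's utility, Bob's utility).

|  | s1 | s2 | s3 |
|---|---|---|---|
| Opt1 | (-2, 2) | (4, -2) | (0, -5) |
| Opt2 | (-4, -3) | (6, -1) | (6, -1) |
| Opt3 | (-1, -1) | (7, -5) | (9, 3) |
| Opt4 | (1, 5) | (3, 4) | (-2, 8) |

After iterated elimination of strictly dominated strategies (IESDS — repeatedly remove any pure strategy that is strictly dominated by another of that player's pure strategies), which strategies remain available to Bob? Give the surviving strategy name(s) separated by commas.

Alice's strategy Opt1 is strictly dominated by Opt3 (s1: -1>-2, s2: 7>4, s3: 9>0) and is removed.
For Alice, Opt3 strictly dominates Opt2 on the remaining columns (s1: -1>-4, s2: 7>6, s3: 9>6); eliminate Opt2.
Bob's strategy s1 is strictly dominated by s3 (Opt3: 3>-1, Opt4: 8>5) and is removed.
Alice's strategy Opt4 is strictly dominated by Opt3 (s2: 7>3, s3: 9>-2) and is removed.
Bob's strategy s2 is strictly dominated by s3 (Opt3: 3>-5) and is removed.
Among the remaining strategies, none is strictly dominated by another pure strategy of the same player, so the elimination stops.
Surviving strategies — Alice: {Opt3}; Bob: {s3}.

s3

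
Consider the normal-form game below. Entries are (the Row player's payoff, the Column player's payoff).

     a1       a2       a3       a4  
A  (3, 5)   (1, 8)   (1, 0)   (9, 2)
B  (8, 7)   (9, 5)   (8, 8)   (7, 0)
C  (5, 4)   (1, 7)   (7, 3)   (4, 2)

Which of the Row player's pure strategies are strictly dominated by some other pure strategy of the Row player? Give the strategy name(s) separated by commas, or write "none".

Nothing dominates A: B at a4 (9>7); C at a2 (1=1).
Nothing dominates B: A at a1 (8>3); C at a1 (8>5).
C: dominated, since B does at least as well everywhere (a1: 8>5, a2: 9>1, a3: 8>7, a4: 7>4).

C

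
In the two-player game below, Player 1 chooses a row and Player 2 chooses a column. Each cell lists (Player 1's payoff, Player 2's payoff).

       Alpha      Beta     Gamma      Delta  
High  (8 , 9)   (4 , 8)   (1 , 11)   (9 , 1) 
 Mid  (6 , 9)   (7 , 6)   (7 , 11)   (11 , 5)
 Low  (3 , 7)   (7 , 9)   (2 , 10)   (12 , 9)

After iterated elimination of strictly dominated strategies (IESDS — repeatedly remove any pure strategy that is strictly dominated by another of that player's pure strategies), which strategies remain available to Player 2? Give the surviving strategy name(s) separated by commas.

For Player 2, Gamma strictly dominates Alpha on the remaining rows (High: 11>9, Mid: 11>9, Low: 10>7); eliminate Alpha.
For Player 1, Mid strictly dominates High on the remaining columns (Beta: 7>4, Gamma: 7>1, Delta: 11>9); eliminate High.
For Player 2, Gamma strictly dominates Beta on the remaining rows (Mid: 11>6, Low: 10>9); eliminate Beta.
Player 2's strategy Delta is strictly dominated by Gamma (Mid: 11>5, Low: 10>9) and is removed.
Row Low is eliminated: Mid beats it against every remaining column (Gamma: 7>2).
Among the remaining strategies, none is strictly dominated by another pure strategy of the same player, so the elimination stops.
Surviving strategies — Player 1: {Mid}; Player 2: {Gamma}.

Gamma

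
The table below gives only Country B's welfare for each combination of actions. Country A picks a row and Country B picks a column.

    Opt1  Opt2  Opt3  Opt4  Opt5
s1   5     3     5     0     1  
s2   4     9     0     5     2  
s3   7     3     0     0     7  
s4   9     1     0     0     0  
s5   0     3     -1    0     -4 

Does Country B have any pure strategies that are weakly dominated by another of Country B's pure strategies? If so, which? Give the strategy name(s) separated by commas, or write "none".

Opt1 is not dominated — it holds its own against Opt2 at s1 (5>3); Opt3 at s2 (4>0); Opt4 at s1 (5>0); Opt5 at s1 (5>1).
Opt2 is not dominated — it holds its own against Opt1 at s2 (9>4); Opt3 at s2 (9>0); Opt4 at s1 (3>0); Opt5 at s1 (3>1).
Opt3: dominated, since Opt1 does at least as well everywhere (s1: 5=5, s2: 4>0, s3: 7>0, s4: 9>0, s5: 0>-1).
Opt4: dominated, since Opt2 does at least as well everywhere (s1: 3>0, s2: 9>5, s3: 3>0, s4: 1>0, s5: 3>0).
Opt5 is weakly dominated by Opt1 (s1: 5>1, s2: 4>2, s3: 7=7, s4: 9>0, s5: 0>-4).

Opt3, Opt4, Opt5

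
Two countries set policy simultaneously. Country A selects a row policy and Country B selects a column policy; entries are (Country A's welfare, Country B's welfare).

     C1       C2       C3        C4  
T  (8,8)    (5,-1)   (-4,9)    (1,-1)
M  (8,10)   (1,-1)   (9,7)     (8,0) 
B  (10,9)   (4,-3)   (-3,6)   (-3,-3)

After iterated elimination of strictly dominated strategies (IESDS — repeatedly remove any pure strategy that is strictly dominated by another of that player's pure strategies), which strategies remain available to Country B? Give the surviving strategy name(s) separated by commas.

C1

For Country B, C1 strictly dominates C2 on the remaining rows (T: 8>-1, M: 10>-1, B: 9>-3); eliminate C2.
Country B's strategy C4 is strictly dominated by C1 (T: 8>-1, M: 10>0, B: 9>-3) and is removed.
For Country A, B strictly dominates T on the remaining columns (C1: 10>8, C3: -3>-4); eliminate T.
For Country B, C1 strictly dominates C3 on the remaining rows (M: 10>7, B: 9>6); eliminate C3.
Row M is eliminated: B beats it against every remaining column (C1: 10>8).
Among the remaining strategies, none is strictly dominated by another pure strategy of the same player, so the elimination stops.
Surviving strategies — Country A: {B}; Country B: {C1}.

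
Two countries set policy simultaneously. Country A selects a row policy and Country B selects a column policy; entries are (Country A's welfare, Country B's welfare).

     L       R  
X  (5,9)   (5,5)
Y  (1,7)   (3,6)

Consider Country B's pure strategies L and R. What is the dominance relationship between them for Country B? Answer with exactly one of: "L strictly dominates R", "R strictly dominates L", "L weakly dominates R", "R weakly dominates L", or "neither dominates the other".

L's payoffs vs R's, by Country A's action — X: 9>5, Y: 7>6.
Every comparison favours L, so L strictly dominates R.

L strictly dominates R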